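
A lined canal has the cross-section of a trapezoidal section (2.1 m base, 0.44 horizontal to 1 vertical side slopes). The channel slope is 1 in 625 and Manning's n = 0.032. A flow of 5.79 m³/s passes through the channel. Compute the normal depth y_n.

Manning's equation rearranged: A R^(2/3) = nQ / (1·√S) = 0.032 × 5.79 / (√0.0016) = 4.632.
Trying y = 2.05 m: A R^(2/3) = 5.886 — too large.
Trying y = 1.29 m: A R^(2/3) = 2.712 — too small.
Trying y = 1.78 m: A R^(2/3) = 4.63 — matches.

y_n = 1.78 m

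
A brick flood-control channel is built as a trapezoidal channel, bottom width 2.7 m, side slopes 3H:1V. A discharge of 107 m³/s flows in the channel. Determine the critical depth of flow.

At critical depth, Q² T / (g A³) = 1, i.e. A³/T = Q²/g = 107²/9.81 = 1167.
Trying y = 2.33 m: A³/T = 690 — low.
Trying y = 3.19 m: A³/T = 2746 — high.
Trying y = 2.63 m: A³/T = 1169 — close enough.

y_c = 2.63 m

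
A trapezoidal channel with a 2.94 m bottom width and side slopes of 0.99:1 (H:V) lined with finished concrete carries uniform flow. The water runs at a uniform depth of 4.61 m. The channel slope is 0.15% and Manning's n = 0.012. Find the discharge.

With bottom width b = 2.94 m and side slope z = 0.99: A = (b + zy)y = (2.94 + 0.99×4.61)×4.61 = 34.59 m²; P = b + 2y√(1+z²) = 2.94 + 2×4.61×1.407 = 15.91 m.
Hydraulic radius R = A/P = 34.59/15.91 = 2.174 m.
Manning's equation: Q = (1/n) A R^(2/3) S^(1/2) = (1/0.012) × 34.59 × 2.174^(2/3) × 0.0015^(1/2) = 187 m³/s.

Q = 187 m³/s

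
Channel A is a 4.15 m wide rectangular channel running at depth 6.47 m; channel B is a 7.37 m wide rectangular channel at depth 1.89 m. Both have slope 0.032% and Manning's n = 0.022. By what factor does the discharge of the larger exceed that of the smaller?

Channel A: Flow area A = b·y = 4.15 × 6.47 = 26.85 m². Wetted perimeter P = b + 2y = 4.15 + 2×6.47 = 17.09 m. Hydraulic radius R = A/P = 26.85/17.09 = 1.571 m. Q_A = (1/0.022)·26.85·1.571^(2/3)·√0.00032 = 29.51 m³/s.
Channel B: Flow area A = b·y = 7.37 × 1.89 = 13.93 m². Wetted perimeter P = b + 2y = 7.37 + 2×1.89 = 11.15 m. Hydraulic radius R = A/P = 13.93/11.15 = 1.249 m. Q_B = (1/0.022)·13.93·1.249^(2/3)·√0.00032 = 13.14 m³/s.
The larger discharge is 29.51 m³/s and the smaller is 13.14 m³/s; the ratio is 2.25.

2.25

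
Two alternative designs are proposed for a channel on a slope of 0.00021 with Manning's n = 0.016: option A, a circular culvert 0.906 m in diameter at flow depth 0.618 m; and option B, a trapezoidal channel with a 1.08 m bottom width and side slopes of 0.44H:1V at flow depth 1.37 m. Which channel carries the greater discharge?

Channel A: For a circular section of diameter D = 0.906 m at depth y = 0.618 m, the central angle is θ = 2 arccos(1 − 2y/D) = 3.887 rad. Then A = (D²/8)(θ − sin θ) = 0.4685 m² and P = Dθ/2 = 1.761 m. Hydraulic radius R = A/P = 0.4685/1.761 = 0.266 m. Q_A = (1/0.016)·0.4685·0.266^(2/3)·√0.00021 = 0.1755 m³/s.
Channel B: With bottom width b = 1.08 m and side slope z = 0.44: A = (b + zy)y = (1.08 + 0.44×1.37)×1.37 = 2.305 m²; P = b + 2y√(1+z²) = 1.08 + 2×1.37×1.093 = 4.074 m. Hydraulic radius R = A/P = 2.305/4.074 = 0.566 m. Q_B = (1/0.016)·2.305·0.566^(2/3)·√0.00021 = 1.429 m³/s.
Q_A = 0.1755 m³/s vs Q_B = 1.429 m³/s, so channel B carries more.

channel B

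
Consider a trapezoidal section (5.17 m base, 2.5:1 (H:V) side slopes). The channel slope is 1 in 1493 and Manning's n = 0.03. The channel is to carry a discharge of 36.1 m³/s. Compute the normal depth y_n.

y_n = 2.62 m

Manning's equation rearranged: A R^(2/3) = nQ / (1·√S) = 0.03 × 36.1 / (√0.0006698) = 41.85.
Trying y = 2.09 m: A R^(2/3) = 26.18 — too small.
Trying y = 2.96 m: A R^(2/3) = 54.29 — too large.
Trying y = 2.62 m: A R^(2/3) = 41.88 — matches.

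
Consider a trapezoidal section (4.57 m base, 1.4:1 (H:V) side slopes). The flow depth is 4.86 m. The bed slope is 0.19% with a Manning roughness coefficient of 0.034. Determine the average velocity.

With bottom width b = 4.57 m and side slope z = 1.4: A = (b + zy)y = (4.57 + 1.4×4.86)×4.86 = 55.28 m²; P = b + 2y√(1+z²) = 4.57 + 2×4.86×1.72 = 21.29 m.
Hydraulic radius R = A/P = 55.28/21.29 = 2.596 m.
From Manning's equation, V = (1/n) R^(2/3) S^(1/2) = (1/0.034) × 2.596^(2/3) × 0.0019^(1/2) = 2.42 m/s.

V = 2.42 m/s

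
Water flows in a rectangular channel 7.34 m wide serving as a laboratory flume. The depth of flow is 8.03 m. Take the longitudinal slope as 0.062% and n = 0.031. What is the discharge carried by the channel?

Q = 87.6 m³/s

Flow area A = b·y = 7.34 × 8.03 = 58.94 m². Wetted perimeter P = b + 2y = 7.34 + 2×8.03 = 23.4 m.
Hydraulic radius R = A/P = 58.94/23.4 = 2.519 m.
Manning's equation: Q = (1/n) A R^(2/3) S^(1/2) = (1/0.031) × 58.94 × 2.519^(2/3) × 0.00062^(1/2) = 87.6 m³/s.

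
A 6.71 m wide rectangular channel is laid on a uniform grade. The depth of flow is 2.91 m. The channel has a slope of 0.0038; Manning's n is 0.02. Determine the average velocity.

V = 4.14 m/s

Flow area A = b·y = 6.71 × 2.91 = 19.53 m². Wetted perimeter P = b + 2y = 6.71 + 2×2.91 = 12.53 m.
Hydraulic radius R = A/P = 19.53/12.53 = 1.558 m.
From Manning's equation, V = (1/n) R^(2/3) S^(1/2) = (1/0.02) × 1.558^(2/3) × 0.0038^(1/2) = 4.14 m/s.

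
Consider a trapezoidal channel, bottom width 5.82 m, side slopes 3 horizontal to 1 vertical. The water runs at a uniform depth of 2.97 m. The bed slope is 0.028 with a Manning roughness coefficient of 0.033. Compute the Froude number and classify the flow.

supercritical

With bottom width b = 5.82 m and side slope z = 3: A = (b + zy)y = (5.82 + 3×2.97)×2.97 = 43.75 m²; P = b + 2y√(1+z²) = 5.82 + 2×2.97×3.162 = 24.6 m.
Hydraulic radius R = A/P = 43.75/24.6 = 1.778 m.
V = (1/n) R^(2/3) √S = (1/0.033) × 1.778^(2/3) × √0.028 = 7.442 m/s. Hydraulic depth D_h = A/T = 43.75/23.64 = 1.851 m.
Froude number Fr = V/√(g·D_h) = 7.442/√(9.81×1.851) = 1.75, which is greater than 1, so the flow is supercritical.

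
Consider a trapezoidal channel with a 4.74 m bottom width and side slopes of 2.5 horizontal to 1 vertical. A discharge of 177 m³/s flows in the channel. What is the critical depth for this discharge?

At critical depth, Q² T / (g A³) = 1, i.e. A³/T = Q²/g = 177²/9.81 = 3194.
Trying y = 2.83 m: A³/T = 1979 — low.
Trying y = 4.05 m: A³/T = 8732 — high.
Trying y = 3.18 m: A³/T = 3184 — ≈ 3194.

y_c = 3.18 m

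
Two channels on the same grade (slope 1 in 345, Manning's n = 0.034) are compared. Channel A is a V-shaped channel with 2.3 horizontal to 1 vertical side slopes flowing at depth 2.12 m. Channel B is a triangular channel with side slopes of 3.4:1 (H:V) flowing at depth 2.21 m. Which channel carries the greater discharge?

Channel A: For a triangular section with side slope z = 2.3: A = zy² = 2.3×2.12² = 10.34 m²; P = 2y√(1+z²) = 2×2.12×2.508 = 10.63 m. Hydraulic radius R = A/P = 10.34/10.63 = 0.9721 m. Q_A = (1/0.034)·10.34·0.9721^(2/3)·√0.002899 = 16.06 m³/s.
Channel B: For a triangular section with side slope z = 3.4: A = zy² = 3.4×2.21² = 16.61 m²; P = 2y√(1+z²) = 2×2.21×3.544 = 15.66 m. Hydraulic radius R = A/P = 16.61/15.66 = 1.06 m. Q_B = (1/0.034)·16.61·1.06^(2/3)·√0.002899 = 27.34 m³/s.
Q_A = 16.06 m³/s vs Q_B = 27.34 m³/s, so channel B carries more.

channel B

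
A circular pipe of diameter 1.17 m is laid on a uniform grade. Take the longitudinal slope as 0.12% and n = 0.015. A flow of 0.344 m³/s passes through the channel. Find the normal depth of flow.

Manning's equation rearranged: A R^(2/3) = nQ / (1·√S) = 0.015 × 0.344 / (√0.0012) = 0.149.
Trying y = 0.316 m: A R^(2/3) = 0.07559 — short.
Trying y = 0.497 m: A R^(2/3) = 0.178 — over.
Trying y = 0.451 m: A R^(2/3) = 0.1492 — close enough.

y_n = 0.451 m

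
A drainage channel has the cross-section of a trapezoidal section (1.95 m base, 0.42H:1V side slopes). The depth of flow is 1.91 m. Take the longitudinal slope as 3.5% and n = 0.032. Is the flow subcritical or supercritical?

With bottom width b = 1.95 m and side slope z = 0.42: A = (b + zy)y = (1.95 + 0.42×1.91)×1.91 = 5.257 m²; P = b + 2y√(1+z²) = 1.95 + 2×1.91×1.085 = 6.093 m.
Hydraulic radius R = A/P = 5.257/6.093 = 0.8627 m.
V = (1/n) R^(2/3) √S = (1/0.032) × 0.8627^(2/3) × √0.035 = 5.298 m/s. Hydraulic depth D_h = A/T = 5.257/3.554 = 1.479 m.
Froude number Fr = V/√(g·D_h) = 5.298/√(9.81×1.479) = 1.39, which is greater than 1, so the flow is supercritical.

supercritical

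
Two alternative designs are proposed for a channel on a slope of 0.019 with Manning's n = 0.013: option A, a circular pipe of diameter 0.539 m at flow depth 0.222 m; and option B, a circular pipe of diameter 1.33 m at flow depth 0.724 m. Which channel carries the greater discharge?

channel B

Channel A: For a circular section of diameter D = 0.539 m at depth y = 0.222 m, the central angle is θ = 2 arccos(1 − 2y/D) = 2.787 rad. Then A = (D²/8)(θ − sin θ) = 0.08862 m² and P = Dθ/2 = 0.7512 m. Hydraulic radius R = A/P = 0.08862/0.7512 = 0.118 m. Q_A = (1/0.013)·0.08862·0.118^(2/3)·√0.019 = 0.226 m³/s.
Channel B: For a circular section of diameter D = 1.33 m at depth y = 0.724 m, the central angle is θ = 2 arccos(1 − 2y/D) = 3.319 rad. Then A = (D²/8)(θ − sin θ) = 0.773 m² and P = Dθ/2 = 2.207 m. Hydraulic radius R = A/P = 0.773/2.207 = 0.3502 m. Q_B = (1/0.013)·0.773·0.3502^(2/3)·√0.019 = 4.072 m³/s.
Q_A = 0.226 m³/s vs Q_B = 4.072 m³/s, so channel B carries more.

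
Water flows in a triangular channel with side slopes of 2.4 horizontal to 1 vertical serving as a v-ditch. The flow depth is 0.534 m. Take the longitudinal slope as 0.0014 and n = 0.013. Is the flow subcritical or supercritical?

For a triangular section with side slope z = 2.4: A = zy² = 2.4×0.534² = 0.6844 m²; P = 2y√(1+z²) = 2×0.534×2.6 = 2.777 m.
Hydraulic radius R = A/P = 0.6844/2.777 = 0.2465 m.
V = (1/n) R^(2/3) √S = (1/0.013) × 0.2465^(2/3) × √0.0014 = 1.131 m/s. Hydraulic depth D_h = A/T = 0.6844/2.563 = 0.267 m.
Froude number Fr = V/√(g·D_h) = 1.131/√(9.81×0.267) = 0.699, which is less than 1, so the flow is subcritical.

subcritical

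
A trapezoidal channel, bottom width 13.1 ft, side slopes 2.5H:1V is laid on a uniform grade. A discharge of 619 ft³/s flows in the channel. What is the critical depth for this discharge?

At critical depth, Q² T / (g A³) = 1, i.e. A³/T = Q²/g = 619²/32.2 = 11900.
At y = 3.9 ft: A³/T = 21710 — too large.
At y = 2.34 ft: A³/T = 3516 — too small.
At y = 3.31 ft: A³/T = 11940 — matches.

y_c = 3.31 ft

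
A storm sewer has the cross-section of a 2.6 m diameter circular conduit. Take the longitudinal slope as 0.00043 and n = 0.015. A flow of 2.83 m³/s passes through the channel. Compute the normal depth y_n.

y_n = 1.32 m

Manning's equation rearranged: A R^(2/3) = nQ / (1·√S) = 0.015 × 2.83 / (√0.00043) = 2.047.
At y = 1.05 m: A R^(2/3) = 1.366 — too small.
At y = 1.52 m: A R^(2/3) = 2.571 — too large.
At y = 1.32 m: A R^(2/3) = 2.044 — ≈ 2.047.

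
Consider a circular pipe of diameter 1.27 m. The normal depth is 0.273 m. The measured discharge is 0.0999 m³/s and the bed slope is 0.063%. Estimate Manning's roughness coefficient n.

For a circular section of diameter D = 1.27 m at depth y = 0.273 m, the central angle is θ = 2 arccos(1 − 2y/D) = 1.928 rad. Then A = (D²/8)(θ − sin θ) = 0.1999 m² and P = Dθ/2 = 1.225 m.
Hydraulic radius R = A/P = 0.1999/1.225 = 0.1633 m.
Rearranging Manning's equation: n = (1/Q) A R^(2/3) S^(1/2) = (1/0.0999) × 0.1999 × 0.1633^(2/3) × √0.00063 = 0.015.

n = 0.015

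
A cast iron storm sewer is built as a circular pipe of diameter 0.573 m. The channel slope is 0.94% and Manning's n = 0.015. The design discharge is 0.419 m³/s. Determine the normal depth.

Manning's equation rearranged: A R^(2/3) = nQ / (1·√S) = 0.015 × 0.419 / (√0.0094) = 0.06482.
At y = 0.501 m: A R^(2/3) = 0.07415 — too large.
At y = 0.37 m: A R^(2/3) = 0.0529 — too small.
At y = 0.432 m: A R^(2/3) = 0.06477 — close enough.

y_n = 0.432 m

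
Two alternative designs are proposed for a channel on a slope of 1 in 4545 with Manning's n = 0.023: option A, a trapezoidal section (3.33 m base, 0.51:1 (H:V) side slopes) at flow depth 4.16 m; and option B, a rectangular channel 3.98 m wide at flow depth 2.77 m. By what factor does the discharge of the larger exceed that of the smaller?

Channel A: With bottom width b = 3.33 m and side slope z = 0.51: A = (b + zy)y = (3.33 + 0.51×4.16)×4.16 = 22.68 m²; P = b + 2y√(1+z²) = 3.33 + 2×4.16×1.123 = 12.67 m. Hydraulic radius R = A/P = 22.68/12.67 = 1.79 m. Q_A = (1/0.023)·22.68·1.79^(2/3)·√0.00022 = 21.56 m³/s.
Channel B: Flow area A = b·y = 3.98 × 2.77 = 11.02 m². Wetted perimeter P = b + 2y = 3.98 + 2×2.77 = 9.52 m. Hydraulic radius R = A/P = 11.02/9.52 = 1.158 m. Q_B = (1/0.023)·11.02·1.158^(2/3)·√0.00022 = 7.841 m³/s.
The larger discharge is 21.56 m³/s and the smaller is 7.841 m³/s; the ratio is 2.75.

2.75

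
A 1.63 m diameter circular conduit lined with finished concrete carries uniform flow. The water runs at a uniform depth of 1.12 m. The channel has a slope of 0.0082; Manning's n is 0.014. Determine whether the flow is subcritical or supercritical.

supercritical

For a circular section of diameter D = 1.63 m at depth y = 1.12 m, the central angle is θ = 2 arccos(1 − 2y/D) = 3.909 rad. Then A = (D²/8)(θ − sin θ) = 1.529 m² and P = Dθ/2 = 3.186 m.
Hydraulic radius R = A/P = 1.529/3.186 = 0.4799 m.
V = (1/n) R^(2/3) √S = (1/0.014) × 0.4799^(2/3) × √0.0082 = 3.965 m/s. Hydraulic depth D_h = A/T = 1.529/1.512 = 1.011 m.
Froude number Fr = V/√(g·D_h) = 3.965/√(9.81×1.011) = 1.26, which is greater than 1, so the flow is supercritical.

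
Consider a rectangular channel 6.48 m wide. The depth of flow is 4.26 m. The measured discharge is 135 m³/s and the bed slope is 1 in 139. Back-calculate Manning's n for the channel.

Flow area A = b·y = 6.48 × 4.26 = 27.6 m². Wetted perimeter P = b + 2y = 6.48 + 2×4.26 = 15 m.
Hydraulic radius R = A/P = 27.6/15 = 1.84 m.
Rearranging Manning's equation: n = (1/Q) A R^(2/3) S^(1/2) = (1/135) × 27.6 × 1.84^(2/3) × √0.007194 = 0.026.

n = 0.026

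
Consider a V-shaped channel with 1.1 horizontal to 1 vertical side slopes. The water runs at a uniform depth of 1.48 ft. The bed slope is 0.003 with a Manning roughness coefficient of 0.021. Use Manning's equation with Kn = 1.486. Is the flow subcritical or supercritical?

subcritical

For a triangular section with side slope z = 1.1: A = zy² = 1.1×1.48² = 2.409 ft²; P = 2y√(1+z²) = 2×1.48×1.487 = 4.4 ft.
Hydraulic radius R = A/P = 2.409/4.4 = 0.5476 ft.
V = (1.486/n) R^(2/3) √S = (1.486/0.021) × 0.5476^(2/3) × √0.003 = 2.594 ft/s. Hydraulic depth D_h = A/T = 2.409/3.256 = 0.74 ft.
Froude number Fr = V/√(g·D_h) = 2.594/√(32.2×0.74) = 0.531, which is less than 1, so the flow is subcritical.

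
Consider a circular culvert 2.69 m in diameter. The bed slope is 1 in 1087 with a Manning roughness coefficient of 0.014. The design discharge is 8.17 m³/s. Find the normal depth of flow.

Manning's equation rearranged: A R^(2/3) = nQ / (1·√S) = 0.014 × 8.17 / (√0.00092) = 3.771.
Try y = 1.56 m: A R^(2/3) = 2.78 — short.
Try y = 2.39 m: A R^(2/3) = 4.622 — over.
Try y = 1.93 m: A R^(2/3) = 3.77 — matches.

y_n = 1.93 m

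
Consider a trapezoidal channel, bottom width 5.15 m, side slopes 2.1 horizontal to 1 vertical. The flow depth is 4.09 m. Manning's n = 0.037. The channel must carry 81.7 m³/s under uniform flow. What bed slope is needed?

With bottom width b = 5.15 m and side slope z = 2.1: A = (b + zy)y = (5.15 + 2.1×4.09)×4.09 = 56.19 m²; P = b + 2y√(1+z²) = 5.15 + 2×4.09×2.326 = 24.18 m.
Hydraulic radius R = A/P = 56.19/24.18 = 2.324 m.
From Manning's equation, S = [nQ / (1 A R^(2/3))]² = [0.037 × 81.7 / (1 × 56.19 × 2.324^(2/3))]² = 0.00094.

S = 0.00094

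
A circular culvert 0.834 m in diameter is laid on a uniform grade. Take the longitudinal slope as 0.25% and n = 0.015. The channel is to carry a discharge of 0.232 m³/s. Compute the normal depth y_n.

y_n = 0.347 m

Manning's equation rearranged: A R^(2/3) = nQ / (1·√S) = 0.015 × 0.232 / (√0.0025) = 0.0696.
At y = 0.435 m: A R^(2/3) = 0.1031 — high.
At y = 0.293 m: A R^(2/3) = 0.05087 — low.
At y = 0.347 m: A R^(2/3) = 0.06954 — ≈ 0.0696.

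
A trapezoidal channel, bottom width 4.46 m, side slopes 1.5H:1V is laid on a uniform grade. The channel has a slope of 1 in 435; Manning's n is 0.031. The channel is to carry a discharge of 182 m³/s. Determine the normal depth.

y_n = 5.06 m

Manning's equation rearranged: A R^(2/3) = nQ / (1·√S) = 0.031 × 182 / (√0.002299) = 117.7.
At y = 5.77 m: A R^(2/3) = 157.2 — high.
At y = 5.06 m: A R^(2/3) = 117.8 — matches.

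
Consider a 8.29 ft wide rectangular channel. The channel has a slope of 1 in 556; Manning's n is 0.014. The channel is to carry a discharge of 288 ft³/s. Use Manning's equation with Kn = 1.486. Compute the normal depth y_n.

Manning's equation rearranged: A R^(2/3) = nQ / (1.486·√S) = 0.014 × 288 / (1.486 × √0.001799) = 63.98.
Try y = 3.49 ft: A R^(2/3) = 44.3 — too small.
Try y = 4.59 ft: A R^(2/3) = 63.94 — matches.

y_n = 4.59 ft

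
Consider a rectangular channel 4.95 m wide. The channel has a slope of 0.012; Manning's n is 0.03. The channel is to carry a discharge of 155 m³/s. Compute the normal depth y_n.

y_n = 5.92 m

Manning's equation rearranged: A R^(2/3) = nQ / (1·√S) = 0.03 × 155 / (√0.012) = 42.45.
Try y = 4.73 m: A R^(2/3) = 32.36 — short.
Try y = 5.92 m: A R^(2/3) = 42.48 — ≈ 42.45.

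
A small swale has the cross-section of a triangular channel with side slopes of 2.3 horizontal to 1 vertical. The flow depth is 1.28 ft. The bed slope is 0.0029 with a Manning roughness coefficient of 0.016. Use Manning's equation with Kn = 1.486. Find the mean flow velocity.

For a triangular section with side slope z = 2.3: A = zy² = 2.3×1.28² = 3.768 ft²; P = 2y√(1+z²) = 2×1.28×2.508 = 6.42 ft.
Hydraulic radius R = A/P = 3.768/6.42 = 0.5869 ft.
From Manning's equation, V = (1.486/n) R^(2/3) S^(1/2) = (1.486/0.016) × 0.5869^(2/3) × 0.0029^(1/2) = 3.51 ft/s.

V = 3.51 ft/s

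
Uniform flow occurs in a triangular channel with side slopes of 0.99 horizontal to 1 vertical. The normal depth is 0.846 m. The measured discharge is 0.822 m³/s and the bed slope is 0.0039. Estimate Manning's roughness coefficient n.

n = 0.024

For a triangular section with side slope z = 0.99: A = zy² = 0.99×0.846² = 0.7086 m²; P = 2y√(1+z²) = 2×0.846×1.407 = 2.381 m.
Hydraulic radius R = A/P = 0.7086/2.381 = 0.2976 m.
Rearranging Manning's equation: n = (1/Q) A R^(2/3) S^(1/2) = (1/0.822) × 0.7086 × 0.2976^(2/3) × √0.0039 = 0.024.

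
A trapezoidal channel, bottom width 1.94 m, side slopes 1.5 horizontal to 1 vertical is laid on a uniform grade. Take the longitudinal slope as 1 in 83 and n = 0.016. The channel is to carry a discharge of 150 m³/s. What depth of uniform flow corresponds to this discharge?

Manning's equation rearranged: A R^(2/3) = nQ / (1·√S) = 0.016 × 150 / (√0.01205) = 21.87.
Trying y = 3.06 m: A R^(2/3) = 26.65 — high.
Trying y = 2.01 m: A R^(2/3) = 10.51 — low.
Trying y = 2.8 m: A R^(2/3) = 21.81 — matches.

y_n = 2.8 m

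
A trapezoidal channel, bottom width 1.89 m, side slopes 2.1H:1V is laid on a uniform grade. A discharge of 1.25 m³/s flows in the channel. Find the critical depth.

y_c = 0.314 m

At critical depth, Q² T / (g A³) = 1, i.e. A³/T = Q²/g = 1.25²/9.81 = 0.1593.
Trying y = 0.339 m: A³/T = 0.2071 — too large.
Trying y = 0.241 m: A³/T = 0.06635 — too small.
Trying y = 0.314 m: A³/T = 0.1599 — ≈ 0.1593.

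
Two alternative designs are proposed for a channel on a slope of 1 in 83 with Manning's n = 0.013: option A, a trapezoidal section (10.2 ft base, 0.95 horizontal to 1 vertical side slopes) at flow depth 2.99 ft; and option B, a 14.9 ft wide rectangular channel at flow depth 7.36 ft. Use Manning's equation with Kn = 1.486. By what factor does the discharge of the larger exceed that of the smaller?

4.09

Channel A: With bottom width b = 10.2 ft and side slope z = 0.95: A = (b + zy)y = (10.2 + 0.95×2.99)×2.99 = 38.99 ft²; P = b + 2y√(1+z²) = 10.2 + 2×2.99×1.379 = 18.45 ft. Hydraulic radius R = A/P = 38.99/18.45 = 2.114 ft. Q_A = (1.486/0.013)·38.99·2.114^(2/3)·√0.01205 = 805.7 ft³/s.
Channel B: Flow area A = b·y = 14.9 × 7.36 = 109.7 ft². Wetted perimeter P = b + 2y = 14.9 + 2×7.36 = 29.62 ft. Hydraulic radius R = A/P = 109.7/29.62 = 3.702 ft. Q_B = (1.486/0.013)·109.7·3.702^(2/3)·√0.01205 = 3293 ft³/s.
The larger discharge is 3293 ft³/s and the smaller is 805.7 ft³/s; the ratio is 4.09.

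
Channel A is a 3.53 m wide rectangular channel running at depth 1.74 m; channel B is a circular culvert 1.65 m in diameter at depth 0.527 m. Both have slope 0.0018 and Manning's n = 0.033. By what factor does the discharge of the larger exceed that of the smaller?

21.5

Channel A: Flow area A = b·y = 3.53 × 1.74 = 6.142 m². Wetted perimeter P = b + 2y = 3.53 + 2×1.74 = 7.01 m. Hydraulic radius R = A/P = 6.142/7.01 = 0.8762 m. Q_A = (1/0.033)·6.142·0.8762^(2/3)·√0.0018 = 7.231 m³/s.
Channel B: For a circular section of diameter D = 1.65 m at depth y = 0.527 m, the central angle is θ = 2 arccos(1 − 2y/D) = 2.402 rad. Then A = (D²/8)(θ − sin θ) = 0.5883 m² and P = Dθ/2 = 1.982 m. Hydraulic radius R = A/P = 0.5883/1.982 = 0.2968 m. Q_B = (1/0.033)·0.5883·0.2968^(2/3)·√0.0018 = 0.3366 m³/s.
The larger discharge is 7.231 m³/s and the smaller is 0.3366 m³/s; the ratio is 21.5.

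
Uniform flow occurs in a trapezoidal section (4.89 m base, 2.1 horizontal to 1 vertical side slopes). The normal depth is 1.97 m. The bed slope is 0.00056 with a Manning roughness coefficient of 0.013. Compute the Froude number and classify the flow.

With bottom width b = 4.89 m and side slope z = 2.1: A = (b + zy)y = (4.89 + 2.1×1.97)×1.97 = 17.78 m²; P = b + 2y√(1+z²) = 4.89 + 2×1.97×2.326 = 14.05 m.
Hydraulic radius R = A/P = 17.78/14.05 = 1.265 m.
V = (1/n) R^(2/3) √S = (1/0.013) × 1.265^(2/3) × √0.00056 = 2.13 m/s. Hydraulic depth D_h = A/T = 17.78/13.16 = 1.351 m.
Froude number Fr = V/√(g·D_h) = 2.13/√(9.81×1.351) = 0.585, which is less than 1, so the flow is subcritical.

subcritical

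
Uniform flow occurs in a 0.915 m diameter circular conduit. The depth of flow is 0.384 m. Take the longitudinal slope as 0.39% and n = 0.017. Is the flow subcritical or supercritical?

For a circular section of diameter D = 0.915 m at depth y = 0.384 m, the central angle is θ = 2 arccos(1 − 2y/D) = 2.819 rad. Then A = (D²/8)(θ − sin θ) = 0.2618 m² and P = Dθ/2 = 1.29 m.
Hydraulic radius R = A/P = 0.2618/1.29 = 0.203 m.
V = (1/n) R^(2/3) √S = (1/0.017) × 0.203^(2/3) × √0.0039 = 1.269 m/s. Hydraulic depth D_h = A/T = 0.2618/0.9031 = 0.2899 m.
Froude number Fr = V/√(g·D_h) = 1.269/√(9.81×0.2899) = 0.752, which is less than 1, so the flow is subcritical.

subcritical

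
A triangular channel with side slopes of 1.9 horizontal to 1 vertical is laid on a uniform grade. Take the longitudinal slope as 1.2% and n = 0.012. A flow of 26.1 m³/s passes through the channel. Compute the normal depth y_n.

y_n = 1.43 m

Manning's equation rearranged: A R^(2/3) = nQ / (1·√S) = 0.012 × 26.1 / (√0.012) = 2.859.
Try y = 1.74 m: A R^(2/3) = 4.832 — too large.
Try y = 1.03 m: A R^(2/3) = 1.194 — too small.
Try y = 1.43 m: A R^(2/3) = 2.864 — ≈ 2.859.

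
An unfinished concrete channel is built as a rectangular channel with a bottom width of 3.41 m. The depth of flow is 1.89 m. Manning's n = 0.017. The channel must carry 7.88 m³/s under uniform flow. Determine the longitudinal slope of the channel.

Flow area A = b·y = 3.41 × 1.89 = 6.445 m². Wetted perimeter P = b + 2y = 3.41 + 2×1.89 = 7.19 m.
Hydraulic radius R = A/P = 6.445/7.19 = 0.8964 m.
From Manning's equation, S = [nQ / (1 A R^(2/3))]² = [0.017 × 7.88 / (1 × 6.445 × 0.8964^(2/3))]² = 0.0005.

S = 0.0005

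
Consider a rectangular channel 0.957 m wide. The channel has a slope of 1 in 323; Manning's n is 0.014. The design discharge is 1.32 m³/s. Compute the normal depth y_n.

Manning's equation rearranged: A R^(2/3) = nQ / (1·√S) = 0.014 × 1.32 / (√0.003096) = 0.3321.
Trying y = 0.54 m: A R^(2/3) = 0.2071 — short.
Trying y = 0.877 m: A R^(2/3) = 0.3841 — over.
Trying y = 0.78 m: A R^(2/3) = 0.332 — close enough.

y_n = 0.78 m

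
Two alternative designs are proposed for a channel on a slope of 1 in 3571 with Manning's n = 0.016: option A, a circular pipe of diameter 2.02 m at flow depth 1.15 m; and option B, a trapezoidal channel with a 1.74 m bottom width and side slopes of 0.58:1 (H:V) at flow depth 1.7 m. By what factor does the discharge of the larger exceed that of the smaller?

3.22

Channel A: For a circular section of diameter D = 2.02 m at depth y = 1.15 m, the central angle is θ = 2 arccos(1 − 2y/D) = 3.42 rad. Then A = (D²/8)(θ − sin θ) = 1.884 m² and P = Dθ/2 = 3.454 m. Hydraulic radius R = A/P = 1.884/3.454 = 0.5455 m. Q_A = (1/0.016)·1.884·0.5455^(2/3)·√0.00028 = 1.316 m³/s.
Channel B: With bottom width b = 1.74 m and side slope z = 0.58: A = (b + zy)y = (1.74 + 0.58×1.7)×1.7 = 4.634 m²; P = b + 2y√(1+z²) = 1.74 + 2×1.7×1.156 = 5.67 m. Hydraulic radius R = A/P = 4.634/5.67 = 0.8172 m. Q_B = (1/0.016)·4.634·0.8172^(2/3)·√0.00028 = 4.237 m³/s.
The larger discharge is 4.237 m³/s and the smaller is 1.316 m³/s; the ratio is 3.22.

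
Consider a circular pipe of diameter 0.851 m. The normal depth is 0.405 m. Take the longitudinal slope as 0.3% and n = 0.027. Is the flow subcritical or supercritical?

subcritical

For a circular section of diameter D = 0.851 m at depth y = 0.405 m, the central angle is θ = 2 arccos(1 − 2y/D) = 3.045 rad. Then A = (D²/8)(θ − sin θ) = 0.267 m² and P = Dθ/2 = 1.296 m.
Hydraulic radius R = A/P = 0.267/1.296 = 0.206 m.
V = (1/n) R^(2/3) √S = (1/0.027) × 0.206^(2/3) × √0.003 = 0.7076 m/s. Hydraulic depth D_h = A/T = 0.267/0.85 = 0.3141 m.
Froude number Fr = V/√(g·D_h) = 0.7076/√(9.81×0.3141) = 0.403, which is less than 1, so the flow is subcritical.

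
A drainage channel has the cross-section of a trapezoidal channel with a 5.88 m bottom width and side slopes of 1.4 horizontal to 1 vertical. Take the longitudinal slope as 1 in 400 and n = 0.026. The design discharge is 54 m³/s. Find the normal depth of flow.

Manning's equation rearranged: A R^(2/3) = nQ / (1·√S) = 0.026 × 54 / (√0.0025) = 28.08.
Try y = 1.85 m: A R^(2/3) = 18.47 — short.
Try y = 2.86 m: A R^(2/3) = 41.8 — over.
Try y = 2.32 m: A R^(2/3) = 28.09 — matches.

y_n = 2.32 m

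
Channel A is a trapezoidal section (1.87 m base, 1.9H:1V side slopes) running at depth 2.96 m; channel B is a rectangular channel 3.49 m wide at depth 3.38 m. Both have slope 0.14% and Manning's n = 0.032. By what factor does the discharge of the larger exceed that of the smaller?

Channel A: With bottom width b = 1.87 m and side slope z = 1.9: A = (b + zy)y = (1.87 + 1.9×2.96)×2.96 = 22.18 m²; P = b + 2y√(1+z²) = 1.87 + 2×2.96×2.147 = 14.58 m. Hydraulic radius R = A/P = 22.18/14.58 = 1.521 m. Q_A = (1/0.032)·22.18·1.521^(2/3)·√0.0014 = 34.31 m³/s.
Channel B: Flow area A = b·y = 3.49 × 3.38 = 11.8 m². Wetted perimeter P = b + 2y = 3.49 + 2×3.38 = 10.25 m. Hydraulic radius R = A/P = 11.8/10.25 = 1.151 m. Q_B = (1/0.032)·11.8·1.151^(2/3)·√0.0014 = 15.15 m³/s.
The larger discharge is 34.31 m³/s and the smaller is 15.15 m³/s; the ratio is 2.26.

2.26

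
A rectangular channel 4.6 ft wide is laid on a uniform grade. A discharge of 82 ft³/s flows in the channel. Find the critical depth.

For a rectangular channel, critical depth y_c = (q²/g)^(1/3) where q = Q/b = 82/4.6 = 17.83 ft²/s.
So y_c = (17.83²/32.2)^(1/3) = 2.14 ft.

y_c = 2.14 ft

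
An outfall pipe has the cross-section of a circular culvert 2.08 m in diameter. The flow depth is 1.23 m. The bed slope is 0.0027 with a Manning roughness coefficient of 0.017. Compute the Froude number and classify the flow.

For a circular section of diameter D = 2.08 m at depth y = 1.23 m, the central angle is θ = 2 arccos(1 − 2y/D) = 3.509 rad. Then A = (D²/8)(θ − sin θ) = 2.092 m² and P = Dθ/2 = 3.649 m.
Hydraulic radius R = A/P = 2.092/3.649 = 0.5732 m.
V = (1/n) R^(2/3) √S = (1/0.017) × 0.5732^(2/3) × √0.0027 = 2.109 m/s. Hydraulic depth D_h = A/T = 2.092/2.045 = 1.023 m.
Froude number Fr = V/√(g·D_h) = 2.109/√(9.81×1.023) = 0.666, which is less than 1, so the flow is subcritical.

subcritical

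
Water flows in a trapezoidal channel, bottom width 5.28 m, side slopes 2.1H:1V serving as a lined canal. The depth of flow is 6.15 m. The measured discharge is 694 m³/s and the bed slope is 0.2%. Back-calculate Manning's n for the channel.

With bottom width b = 5.28 m and side slope z = 2.1: A = (b + zy)y = (5.28 + 2.1×6.15)×6.15 = 111.9 m²; P = b + 2y√(1+z²) = 5.28 + 2×6.15×2.326 = 33.89 m.
Hydraulic radius R = A/P = 111.9/33.89 = 3.302 m.
Rearranging Manning's equation: n = (1/Q) A R^(2/3) S^(1/2) = (1/694) × 111.9 × 3.302^(2/3) × √0.002 = 0.016.

n = 0.016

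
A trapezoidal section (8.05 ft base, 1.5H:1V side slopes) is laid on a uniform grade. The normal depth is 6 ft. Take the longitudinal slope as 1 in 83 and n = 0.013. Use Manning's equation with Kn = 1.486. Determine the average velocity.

V = 28.6 ft/s

With bottom width b = 8.05 ft and side slope z = 1.5: A = (b + zy)y = (8.05 + 1.5×6)×6 = 102.3 ft²; P = b + 2y√(1+z²) = 8.05 + 2×6×1.803 = 29.68 ft.
Hydraulic radius R = A/P = 102.3/29.68 = 3.446 ft.
From Manning's equation, V = (1.486/n) R^(2/3) S^(1/2) = (1.486/0.013) × 3.446^(2/3) × 0.01205^(1/2) = 28.6 ft/s.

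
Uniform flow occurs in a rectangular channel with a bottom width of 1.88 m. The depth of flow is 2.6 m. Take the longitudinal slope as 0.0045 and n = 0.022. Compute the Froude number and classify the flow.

Flow area A = b·y = 1.88 × 2.6 = 4.888 m². Wetted perimeter P = b + 2y = 1.88 + 2×2.6 = 7.08 m.
Hydraulic radius R = A/P = 4.888/7.08 = 0.6904 m.
V = (1/n) R^(2/3) √S = (1/0.022) × 0.6904^(2/3) × √0.0045 = 2.382 m/s. Hydraulic depth D_h = A/T = 4.888/1.88 = 2.6 m.
Froude number Fr = V/√(g·D_h) = 2.382/√(9.81×2.6) = 0.472, which is less than 1, so the flow is subcritical.

subcritical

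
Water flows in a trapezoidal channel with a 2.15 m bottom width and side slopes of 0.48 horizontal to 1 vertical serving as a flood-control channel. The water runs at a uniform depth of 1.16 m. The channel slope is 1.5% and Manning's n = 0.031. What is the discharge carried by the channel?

Q = 9.45 m³/s

With bottom width b = 2.15 m and side slope z = 0.48: A = (b + zy)y = (2.15 + 0.48×1.16)×1.16 = 3.14 m²; P = b + 2y√(1+z²) = 2.15 + 2×1.16×1.109 = 4.723 m.
Hydraulic radius R = A/P = 3.14/4.723 = 0.6647 m.
Manning's equation: Q = (1/n) A R^(2/3) S^(1/2) = (1/0.031) × 3.14 × 0.6647^(2/3) × 0.015^(1/2) = 9.45 m³/s.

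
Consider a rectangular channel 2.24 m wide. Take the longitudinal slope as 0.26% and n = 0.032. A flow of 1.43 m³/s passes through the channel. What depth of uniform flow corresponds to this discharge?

y_n = 0.702 m

Manning's equation rearranged: A R^(2/3) = nQ / (1·√S) = 0.032 × 1.43 / (√0.0026) = 0.8974.
Trying y = 0.858 m: A R^(2/3) = 1.188 — over.
Trying y = 0.575 m: A R^(2/3) = 0.6757 — short.
Trying y = 0.702 m: A R^(2/3) = 0.898 — matches.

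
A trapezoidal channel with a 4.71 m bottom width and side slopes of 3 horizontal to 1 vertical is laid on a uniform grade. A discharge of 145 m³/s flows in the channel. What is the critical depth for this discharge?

y_c = 2.75 m

At critical depth, Q² T / (g A³) = 1, i.e. A³/T = Q²/g = 145²/9.81 = 2143.
At y = 1.91 m: A³/T = 490.3 — short.
At y = 3.4 m: A³/T = 5188 — over.
At y = 2.75 m: A³/T = 2134 — ≈ 2143.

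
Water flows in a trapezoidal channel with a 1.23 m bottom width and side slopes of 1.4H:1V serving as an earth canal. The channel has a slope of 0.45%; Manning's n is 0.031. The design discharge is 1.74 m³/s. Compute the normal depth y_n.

Manning's equation rearranged: A R^(2/3) = nQ / (1·√S) = 0.031 × 1.74 / (√0.0045) = 0.8041.
Try y = 0.499 m: A R^(2/3) = 0.4564 — too small.
Try y = 0.738 m: A R^(2/3) = 0.9708 — too large.
Try y = 0.671 m: A R^(2/3) = 0.8051 — matches.

y_n = 0.671 m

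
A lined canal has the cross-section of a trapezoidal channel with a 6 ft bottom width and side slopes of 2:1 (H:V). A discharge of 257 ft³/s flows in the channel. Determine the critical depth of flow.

y_c = 2.82 ft

At critical depth, Q² T / (g A³) = 1, i.e. A³/T = Q²/g = 257²/32.2 = 2051.
Trying y = 3.21 ft: A³/T = 3364 — too large.
Trying y = 2.06 ft: A³/T = 636.3 — too small.
Trying y = 2.82 ft: A³/T = 2047 — matches.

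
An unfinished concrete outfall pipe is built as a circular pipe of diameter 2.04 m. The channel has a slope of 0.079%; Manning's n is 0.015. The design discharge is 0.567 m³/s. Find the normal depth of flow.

y_n = 0.525 m

Manning's equation rearranged: A R^(2/3) = nQ / (1·√S) = 0.015 × 0.567 / (√0.00079) = 0.3026.
Trying y = 0.406 m: A R^(2/3) = 0.1809 — too small.
Trying y = 0.635 m: A R^(2/3) = 0.4387 — too large.
Trying y = 0.525 m: A R^(2/3) = 0.3027 — matches.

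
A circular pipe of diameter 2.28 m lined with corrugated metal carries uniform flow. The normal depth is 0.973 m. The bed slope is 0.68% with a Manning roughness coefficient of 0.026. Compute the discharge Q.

Q = 3.37 m³/s

For a circular section of diameter D = 2.28 m at depth y = 0.973 m, the central angle is θ = 2 arccos(1 − 2y/D) = 2.848 rad. Then A = (D²/8)(θ − sin θ) = 1.662 m² and P = Dθ/2 = 3.246 m.
Hydraulic radius R = A/P = 1.662/3.246 = 0.512 m.
Manning's equation: Q = (1/n) A R^(2/3) S^(1/2) = (1/0.026) × 1.662 × 0.512^(2/3) × 0.0068^(1/2) = 3.37 m³/s.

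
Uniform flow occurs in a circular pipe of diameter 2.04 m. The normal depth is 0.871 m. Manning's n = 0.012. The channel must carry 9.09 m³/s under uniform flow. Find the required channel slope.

For a circular section of diameter D = 2.04 m at depth y = 0.871 m, the central angle is θ = 2 arccos(1 − 2y/D) = 2.848 rad. Then A = (D²/8)(θ − sin θ) = 1.331 m² and P = Dθ/2 = 2.905 m.
Hydraulic radius R = A/P = 1.331/2.905 = 0.4583 m.
From Manning's equation, S = [nQ / (1 A R^(2/3))]² = [0.012 × 9.09 / (1 × 1.331 × 0.4583^(2/3))]² = 0.019.

S = 0.019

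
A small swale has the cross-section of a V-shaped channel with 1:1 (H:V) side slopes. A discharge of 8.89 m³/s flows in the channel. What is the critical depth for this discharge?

At critical depth, Q² T / (g A³) = 1, i.e. A³/T = Q²/g = 8.89²/9.81 = 8.056.
At y = 1.27 m: A³/T = 1.652 — low.
At y = 1.99 m: A³/T = 15.6 — high.
At y = 1.74 m: A³/T = 7.975 — close enough.

y_c = 1.74 m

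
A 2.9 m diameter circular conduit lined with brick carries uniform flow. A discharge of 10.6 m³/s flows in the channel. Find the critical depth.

y_c = 1.42 m

At critical depth, Q² T / (g A³) = 1, i.e. A³/T = Q²/g = 10.6²/9.81 = 11.45.
Trying y = 1.12 m: A³/T = 4.619 — low.
Trying y = 1.64 m: A³/T = 19.88 — high.
Trying y = 1.42 m: A³/T = 11.47 — close enough.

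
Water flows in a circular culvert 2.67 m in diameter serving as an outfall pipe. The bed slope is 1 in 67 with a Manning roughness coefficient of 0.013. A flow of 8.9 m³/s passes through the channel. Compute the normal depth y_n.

Manning's equation rearranged: A R^(2/3) = nQ / (1·√S) = 0.013 × 8.9 / (√0.01493) = 0.947.
Try y = 0.695 m: A R^(2/3) = 0.6345 — too small.
Try y = 1.08 m: A R^(2/3) = 1.471 — too large.
Try y = 0.854 m: A R^(2/3) = 0.9475 — ≈ 0.947.

y_n = 0.854 m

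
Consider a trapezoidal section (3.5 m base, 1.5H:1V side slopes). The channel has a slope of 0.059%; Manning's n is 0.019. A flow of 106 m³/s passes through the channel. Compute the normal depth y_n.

y_n = 4.54 m

Manning's equation rearranged: A R^(2/3) = nQ / (1·√S) = 0.019 × 106 / (√0.00059) = 82.92.
Try y = 3.81 m: A R^(2/3) = 56.41 — too small.
Try y = 4.54 m: A R^(2/3) = 82.87 — close enough.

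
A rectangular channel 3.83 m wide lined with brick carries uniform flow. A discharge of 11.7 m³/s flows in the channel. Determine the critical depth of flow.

y_c = 0.983 m

For a rectangular channel, critical depth y_c = (q²/g)^(1/3) where q = Q/b = 11.7/3.83 = 3.055 m²/s.
So y_c = (3.055²/9.81)^(1/3) = 0.983 m.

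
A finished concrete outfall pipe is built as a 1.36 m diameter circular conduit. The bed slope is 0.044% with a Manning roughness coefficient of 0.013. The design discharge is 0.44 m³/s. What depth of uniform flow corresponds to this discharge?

y_n = 0.586 m

Manning's equation rearranged: A R^(2/3) = nQ / (1·√S) = 0.013 × 0.44 / (√0.00044) = 0.2727.
Try y = 0.399 m: A R^(2/3) = 0.1327 — short.
Try y = 0.709 m: A R^(2/3) = 0.3796 — over.
Try y = 0.586 m: A R^(2/3) = 0.2728 — matches.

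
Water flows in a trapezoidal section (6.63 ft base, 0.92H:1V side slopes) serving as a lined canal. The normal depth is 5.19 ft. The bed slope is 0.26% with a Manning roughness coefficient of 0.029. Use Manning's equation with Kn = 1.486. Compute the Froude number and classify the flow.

With bottom width b = 6.63 ft and side slope z = 0.92: A = (b + zy)y = (6.63 + 0.92×5.19)×5.19 = 59.19 ft²; P = b + 2y√(1+z²) = 6.63 + 2×5.19×1.359 = 20.73 ft.
Hydraulic radius R = A/P = 59.19/20.73 = 2.855 ft.
V = (1.486/n) R^(2/3) √S = (1.486/0.029) × 2.855^(2/3) × √0.0026 = 5.258 ft/s. Hydraulic depth D_h = A/T = 59.19/16.18 = 3.658 ft.
Froude number Fr = V/√(g·D_h) = 5.258/√(32.2×3.658) = 0.484, which is less than 1, so the flow is subcritical.

subcritical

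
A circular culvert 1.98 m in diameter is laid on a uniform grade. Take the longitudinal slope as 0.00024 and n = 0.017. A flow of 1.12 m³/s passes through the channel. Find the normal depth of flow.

y_n = 1.15 m

Manning's equation rearranged: A R^(2/3) = nQ / (1·√S) = 0.017 × 1.12 / (√0.00024) = 1.229.
Try y = 0.858 m: A R^(2/3) = 0.7505 — too small.
Try y = 1.24 m: A R^(2/3) = 1.381 — too large.
Try y = 1.15 m: A R^(2/3) = 1.231 — matches.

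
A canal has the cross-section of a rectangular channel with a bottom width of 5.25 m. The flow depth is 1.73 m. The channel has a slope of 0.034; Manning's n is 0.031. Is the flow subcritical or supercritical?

Flow area A = b·y = 5.25 × 1.73 = 9.082 m². Wetted perimeter P = b + 2y = 5.25 + 2×1.73 = 8.71 m.
Hydraulic radius R = A/P = 9.082/8.71 = 1.043 m.
V = (1/n) R^(2/3) √S = (1/0.031) × 1.043^(2/3) × √0.034 = 6.116 m/s. Hydraulic depth D_h = A/T = 9.082/5.25 = 1.73 m.
Froude number Fr = V/√(g·D_h) = 6.116/√(9.81×1.73) = 1.48, which is greater than 1, so the flow is supercritical.

supercritical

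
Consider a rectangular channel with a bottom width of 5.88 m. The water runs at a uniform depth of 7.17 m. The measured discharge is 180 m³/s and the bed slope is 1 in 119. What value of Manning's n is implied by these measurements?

n = 0.035

Flow area A = b·y = 5.88 × 7.17 = 42.16 m². Wetted perimeter P = b + 2y = 5.88 + 2×7.17 = 20.22 m.
Hydraulic radius R = A/P = 42.16/20.22 = 2.085 m.
Rearranging Manning's equation: n = (1/Q) A R^(2/3) S^(1/2) = (1/180) × 42.16 × 2.085^(2/3) × √0.008403 = 0.035.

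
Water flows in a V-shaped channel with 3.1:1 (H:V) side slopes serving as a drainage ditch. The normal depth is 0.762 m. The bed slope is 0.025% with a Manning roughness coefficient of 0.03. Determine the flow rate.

Q = 0.482 m³/s

For a triangular section with side slope z = 3.1: A = zy² = 3.1×0.762² = 1.8 m²; P = 2y√(1+z²) = 2×0.762×3.257 = 4.964 m.
Hydraulic radius R = A/P = 1.8/4.964 = 0.3626 m.
Manning's equation: Q = (1/n) A R^(2/3) S^(1/2) = (1/0.03) × 1.8 × 0.3626^(2/3) × 0.00025^(1/2) = 0.482 m³/s.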